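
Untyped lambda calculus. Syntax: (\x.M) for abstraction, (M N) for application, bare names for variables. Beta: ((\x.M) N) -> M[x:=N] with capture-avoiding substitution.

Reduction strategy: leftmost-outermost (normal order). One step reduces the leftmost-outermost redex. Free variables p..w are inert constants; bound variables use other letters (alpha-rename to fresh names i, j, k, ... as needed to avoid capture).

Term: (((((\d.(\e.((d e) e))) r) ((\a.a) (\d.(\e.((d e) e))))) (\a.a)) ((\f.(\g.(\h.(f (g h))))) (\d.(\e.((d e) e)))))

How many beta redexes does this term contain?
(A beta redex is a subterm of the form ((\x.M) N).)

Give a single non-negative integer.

Term: (((((\d.(\e.((d e) e))) r) ((\a.a) (\d.(\e.((d e) e))))) (\a.a)) ((\f.(\g.(\h.(f (g h))))) (\d.(\e.((d e) e)))))
  Redex: ((\d.(\e.((d e) e))) r)
  Redex: ((\a.a) (\d.(\e.((d e) e))))
  Redex: ((\f.(\g.(\h.(f (g h))))) (\d.(\e.((d e) e))))
Total redexes: 3

Answer: 3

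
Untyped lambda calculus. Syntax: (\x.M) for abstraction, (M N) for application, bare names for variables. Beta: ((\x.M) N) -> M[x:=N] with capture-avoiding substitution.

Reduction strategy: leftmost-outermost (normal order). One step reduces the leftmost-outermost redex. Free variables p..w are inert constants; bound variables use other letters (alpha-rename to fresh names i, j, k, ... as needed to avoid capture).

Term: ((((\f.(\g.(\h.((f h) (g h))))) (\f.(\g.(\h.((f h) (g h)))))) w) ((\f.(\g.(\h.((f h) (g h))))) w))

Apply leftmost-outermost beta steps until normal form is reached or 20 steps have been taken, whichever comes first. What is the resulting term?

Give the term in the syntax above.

Step 0: ((((\f.(\g.(\h.((f h) (g h))))) (\f.(\g.(\h.((f h) (g h)))))) w) ((\f.(\g.(\h.((f h) (g h))))) w))
Step 1: (((\g.(\h.(((\f.(\g.(\h.((f h) (g h))))) h) (g h)))) w) ((\f.(\g.(\h.((f h) (g h))))) w))
Step 2: ((\h.(((\f.(\g.(\h.((f h) (g h))))) h) (w h))) ((\f.(\g.(\h.((f h) (g h))))) w))
Step 3: (((\f.(\g.(\h.((f h) (g h))))) ((\f.(\g.(\h.((f h) (g h))))) w)) (w ((\f.(\g.(\h.((f h) (g h))))) w)))
Step 4: ((\g.(\h.((((\f.(\g.(\h.((f h) (g h))))) w) h) (g h)))) (w ((\f.(\g.(\h.((f h) (g h))))) w)))
Step 5: (\h.((((\f.(\g.(\h.((f h) (g h))))) w) h) ((w ((\f.(\g.(\h.((f h) (g h))))) w)) h)))
Step 6: (\h.(((\g.(\h.((w h) (g h)))) h) ((w ((\f.(\g.(\h.((f h) (g h))))) w)) h)))
Step 7: (\h.((\i.((w i) (h i))) ((w ((\f.(\g.(\h.((f h) (g h))))) w)) h)))
Step 8: (\h.((w ((w ((\f.(\g.(\h.((f h) (g h))))) w)) h)) (h ((w ((\f.(\g.(\h.((f h) (g h))))) w)) h))))
Step 9: (\h.((w ((w (\g.(\h.((w h) (g h))))) h)) (h ((w ((\f.(\g.(\h.((f h) (g h))))) w)) h))))
Step 10: (\h.((w ((w (\g.(\h.((w h) (g h))))) h)) (h ((w (\g.(\h.((w h) (g h))))) h))))

Answer: (\h.((w ((w (\g.(\h.((w h) (g h))))) h)) (h ((w (\g.(\h.((w h) (g h))))) h))))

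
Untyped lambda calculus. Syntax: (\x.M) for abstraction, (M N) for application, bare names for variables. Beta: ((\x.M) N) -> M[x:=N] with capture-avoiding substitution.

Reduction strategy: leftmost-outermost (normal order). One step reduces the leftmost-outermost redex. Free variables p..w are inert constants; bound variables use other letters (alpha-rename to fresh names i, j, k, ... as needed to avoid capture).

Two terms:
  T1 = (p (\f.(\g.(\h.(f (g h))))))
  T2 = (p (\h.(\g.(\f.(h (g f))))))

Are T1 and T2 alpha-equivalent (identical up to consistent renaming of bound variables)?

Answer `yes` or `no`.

Answer: yes

Derivation:
Term 1: (p (\f.(\g.(\h.(f (g h))))))
Term 2: (p (\h.(\g.(\f.(h (g f))))))
Alpha-equivalence: compare structure up to binder renaming.
Result: True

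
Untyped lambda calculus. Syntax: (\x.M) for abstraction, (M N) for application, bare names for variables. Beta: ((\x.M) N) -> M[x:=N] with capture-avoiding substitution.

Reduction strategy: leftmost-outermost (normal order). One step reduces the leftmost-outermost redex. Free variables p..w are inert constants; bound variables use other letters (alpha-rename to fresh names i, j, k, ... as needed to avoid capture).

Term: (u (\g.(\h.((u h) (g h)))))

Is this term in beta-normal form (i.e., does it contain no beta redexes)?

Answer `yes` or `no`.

Answer: yes

Derivation:
Term: (u (\g.(\h.((u h) (g h)))))
No beta redexes found.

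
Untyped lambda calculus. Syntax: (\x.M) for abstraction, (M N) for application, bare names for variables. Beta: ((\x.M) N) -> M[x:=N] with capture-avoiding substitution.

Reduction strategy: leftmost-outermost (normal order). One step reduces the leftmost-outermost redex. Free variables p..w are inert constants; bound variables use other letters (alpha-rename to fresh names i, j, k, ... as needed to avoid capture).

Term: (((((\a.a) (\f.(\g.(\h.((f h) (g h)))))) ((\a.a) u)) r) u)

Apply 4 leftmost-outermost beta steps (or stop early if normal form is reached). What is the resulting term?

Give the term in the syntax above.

Answer: ((((\a.a) u) u) (r u))

Derivation:
Step 0: (((((\a.a) (\f.(\g.(\h.((f h) (g h)))))) ((\a.a) u)) r) u)
Step 1: ((((\f.(\g.(\h.((f h) (g h))))) ((\a.a) u)) r) u)
Step 2: (((\g.(\h.((((\a.a) u) h) (g h)))) r) u)
Step 3: ((\h.((((\a.a) u) h) (r h))) u)
Step 4: ((((\a.a) u) u) (r u))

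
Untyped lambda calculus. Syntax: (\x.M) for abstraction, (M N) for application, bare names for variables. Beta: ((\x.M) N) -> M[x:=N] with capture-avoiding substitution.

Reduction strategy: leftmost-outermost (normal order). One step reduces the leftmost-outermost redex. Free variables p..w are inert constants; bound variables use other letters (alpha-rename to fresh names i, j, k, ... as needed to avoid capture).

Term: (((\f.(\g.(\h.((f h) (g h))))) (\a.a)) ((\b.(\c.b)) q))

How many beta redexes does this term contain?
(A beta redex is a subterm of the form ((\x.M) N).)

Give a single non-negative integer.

Answer: 2

Derivation:
Term: (((\f.(\g.(\h.((f h) (g h))))) (\a.a)) ((\b.(\c.b)) q))
  Redex: ((\f.(\g.(\h.((f h) (g h))))) (\a.a))
  Redex: ((\b.(\c.b)) q)
Total redexes: 2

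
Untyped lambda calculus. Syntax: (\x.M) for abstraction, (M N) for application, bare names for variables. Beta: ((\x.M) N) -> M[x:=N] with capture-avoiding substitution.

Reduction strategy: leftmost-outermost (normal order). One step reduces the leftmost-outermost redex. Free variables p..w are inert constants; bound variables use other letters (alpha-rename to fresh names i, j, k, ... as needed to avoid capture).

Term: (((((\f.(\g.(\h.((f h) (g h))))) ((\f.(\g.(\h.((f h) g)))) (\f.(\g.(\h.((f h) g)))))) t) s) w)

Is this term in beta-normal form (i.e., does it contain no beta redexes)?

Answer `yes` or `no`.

Term: (((((\f.(\g.(\h.((f h) (g h))))) ((\f.(\g.(\h.((f h) g)))) (\f.(\g.(\h.((f h) g)))))) t) s) w)
Found 2 beta redex(es).

Answer: no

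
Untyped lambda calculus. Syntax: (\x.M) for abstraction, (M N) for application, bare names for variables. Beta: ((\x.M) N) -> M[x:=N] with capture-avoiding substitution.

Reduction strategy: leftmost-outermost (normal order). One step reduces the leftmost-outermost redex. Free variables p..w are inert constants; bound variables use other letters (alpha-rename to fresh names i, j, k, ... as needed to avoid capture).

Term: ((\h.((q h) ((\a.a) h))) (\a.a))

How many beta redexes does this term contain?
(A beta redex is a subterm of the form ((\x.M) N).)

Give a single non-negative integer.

Term: ((\h.((q h) ((\a.a) h))) (\a.a))
  Redex: ((\h.((q h) ((\a.a) h))) (\a.a))
  Redex: ((\a.a) h)
Total redexes: 2

Answer: 2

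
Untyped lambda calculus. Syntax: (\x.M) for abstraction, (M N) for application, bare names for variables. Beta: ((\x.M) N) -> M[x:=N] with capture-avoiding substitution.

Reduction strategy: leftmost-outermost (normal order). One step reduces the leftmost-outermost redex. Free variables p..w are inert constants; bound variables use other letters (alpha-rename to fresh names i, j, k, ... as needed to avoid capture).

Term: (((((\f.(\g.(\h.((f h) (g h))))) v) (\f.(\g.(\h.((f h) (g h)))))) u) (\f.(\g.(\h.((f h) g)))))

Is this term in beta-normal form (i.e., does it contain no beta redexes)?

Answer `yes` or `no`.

Term: (((((\f.(\g.(\h.((f h) (g h))))) v) (\f.(\g.(\h.((f h) (g h)))))) u) (\f.(\g.(\h.((f h) g)))))
Found 1 beta redex(es).

Answer: no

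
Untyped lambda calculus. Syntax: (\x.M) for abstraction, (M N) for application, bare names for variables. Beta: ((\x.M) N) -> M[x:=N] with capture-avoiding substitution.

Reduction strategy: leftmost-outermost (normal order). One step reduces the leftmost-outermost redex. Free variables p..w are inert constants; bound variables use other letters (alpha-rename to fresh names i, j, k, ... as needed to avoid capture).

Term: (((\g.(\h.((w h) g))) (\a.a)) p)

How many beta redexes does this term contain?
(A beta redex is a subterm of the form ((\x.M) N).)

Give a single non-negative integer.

Term: (((\g.(\h.((w h) g))) (\a.a)) p)
  Redex: ((\g.(\h.((w h) g))) (\a.a))
Total redexes: 1

Answer: 1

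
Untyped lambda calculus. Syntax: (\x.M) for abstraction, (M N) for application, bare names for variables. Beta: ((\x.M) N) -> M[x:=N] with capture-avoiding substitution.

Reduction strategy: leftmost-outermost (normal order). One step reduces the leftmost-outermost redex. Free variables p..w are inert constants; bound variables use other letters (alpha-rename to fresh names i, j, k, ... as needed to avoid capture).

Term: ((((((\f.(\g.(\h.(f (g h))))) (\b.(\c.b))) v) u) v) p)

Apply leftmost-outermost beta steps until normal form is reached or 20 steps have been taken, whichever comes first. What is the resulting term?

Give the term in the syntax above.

Step 0: ((((((\f.(\g.(\h.(f (g h))))) (\b.(\c.b))) v) u) v) p)
Step 1: (((((\g.(\h.((\b.(\c.b)) (g h)))) v) u) v) p)
Step 2: ((((\h.((\b.(\c.b)) (v h))) u) v) p)
Step 3: ((((\b.(\c.b)) (v u)) v) p)
Step 4: (((\c.(v u)) v) p)
Step 5: ((v u) p)

Answer: ((v u) p)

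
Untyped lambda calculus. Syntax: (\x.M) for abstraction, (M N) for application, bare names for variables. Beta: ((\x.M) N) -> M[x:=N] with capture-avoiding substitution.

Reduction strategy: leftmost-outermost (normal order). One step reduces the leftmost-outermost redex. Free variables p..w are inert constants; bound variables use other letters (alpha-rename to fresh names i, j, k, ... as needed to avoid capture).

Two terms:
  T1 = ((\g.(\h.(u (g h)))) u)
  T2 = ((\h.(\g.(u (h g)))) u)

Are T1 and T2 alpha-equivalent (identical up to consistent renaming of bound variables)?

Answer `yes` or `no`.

Term 1: ((\g.(\h.(u (g h)))) u)
Term 2: ((\h.(\g.(u (h g)))) u)
Alpha-equivalence: compare structure up to binder renaming.
Result: True

Answer: yes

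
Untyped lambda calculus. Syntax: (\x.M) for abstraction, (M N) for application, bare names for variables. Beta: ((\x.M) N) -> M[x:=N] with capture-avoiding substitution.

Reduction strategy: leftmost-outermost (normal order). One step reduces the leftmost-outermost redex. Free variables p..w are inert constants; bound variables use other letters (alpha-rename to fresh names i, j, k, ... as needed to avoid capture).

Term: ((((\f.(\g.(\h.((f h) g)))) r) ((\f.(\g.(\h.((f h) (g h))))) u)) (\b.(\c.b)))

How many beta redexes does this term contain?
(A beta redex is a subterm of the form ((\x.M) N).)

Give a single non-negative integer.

Answer: 2

Derivation:
Term: ((((\f.(\g.(\h.((f h) g)))) r) ((\f.(\g.(\h.((f h) (g h))))) u)) (\b.(\c.b)))
  Redex: ((\f.(\g.(\h.((f h) g)))) r)
  Redex: ((\f.(\g.(\h.((f h) (g h))))) u)
Total redexes: 2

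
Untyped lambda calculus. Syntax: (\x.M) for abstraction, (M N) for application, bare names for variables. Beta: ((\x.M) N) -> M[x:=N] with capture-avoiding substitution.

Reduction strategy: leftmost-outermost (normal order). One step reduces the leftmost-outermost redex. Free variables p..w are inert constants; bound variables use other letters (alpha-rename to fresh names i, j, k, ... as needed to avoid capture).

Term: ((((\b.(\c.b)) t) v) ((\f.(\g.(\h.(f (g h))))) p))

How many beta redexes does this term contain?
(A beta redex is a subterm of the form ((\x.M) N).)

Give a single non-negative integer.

Answer: 2

Derivation:
Term: ((((\b.(\c.b)) t) v) ((\f.(\g.(\h.(f (g h))))) p))
  Redex: ((\b.(\c.b)) t)
  Redex: ((\f.(\g.(\h.(f (g h))))) p)
Total redexes: 2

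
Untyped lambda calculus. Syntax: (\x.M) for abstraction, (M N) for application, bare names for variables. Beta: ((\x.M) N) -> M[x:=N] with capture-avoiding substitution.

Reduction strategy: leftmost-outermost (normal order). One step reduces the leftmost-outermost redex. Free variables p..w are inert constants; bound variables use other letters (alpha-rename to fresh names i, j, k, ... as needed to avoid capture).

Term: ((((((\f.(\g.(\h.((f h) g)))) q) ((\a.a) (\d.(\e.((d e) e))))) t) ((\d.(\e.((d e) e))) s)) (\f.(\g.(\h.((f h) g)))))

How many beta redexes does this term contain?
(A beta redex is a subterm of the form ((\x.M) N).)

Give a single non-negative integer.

Answer: 3

Derivation:
Term: ((((((\f.(\g.(\h.((f h) g)))) q) ((\a.a) (\d.(\e.((d e) e))))) t) ((\d.(\e.((d e) e))) s)) (\f.(\g.(\h.((f h) g)))))
  Redex: ((\f.(\g.(\h.((f h) g)))) q)
  Redex: ((\a.a) (\d.(\e.((d e) e))))
  Redex: ((\d.(\e.((d e) e))) s)
Total redexes: 3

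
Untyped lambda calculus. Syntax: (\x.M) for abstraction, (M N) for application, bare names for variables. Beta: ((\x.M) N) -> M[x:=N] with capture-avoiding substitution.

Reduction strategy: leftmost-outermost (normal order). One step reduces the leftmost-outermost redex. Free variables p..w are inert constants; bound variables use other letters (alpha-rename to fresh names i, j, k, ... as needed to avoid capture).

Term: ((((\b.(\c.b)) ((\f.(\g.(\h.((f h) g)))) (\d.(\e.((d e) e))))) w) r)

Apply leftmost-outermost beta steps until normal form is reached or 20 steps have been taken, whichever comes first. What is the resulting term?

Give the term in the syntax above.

Step 0: ((((\b.(\c.b)) ((\f.(\g.(\h.((f h) g)))) (\d.(\e.((d e) e))))) w) r)
Step 1: (((\c.((\f.(\g.(\h.((f h) g)))) (\d.(\e.((d e) e))))) w) r)
Step 2: (((\f.(\g.(\h.((f h) g)))) (\d.(\e.((d e) e)))) r)
Step 3: ((\g.(\h.(((\d.(\e.((d e) e))) h) g))) r)
Step 4: (\h.(((\d.(\e.((d e) e))) h) r))
Step 5: (\h.((\e.((h e) e)) r))
Step 6: (\h.((h r) r))

Answer: (\h.((h r) r))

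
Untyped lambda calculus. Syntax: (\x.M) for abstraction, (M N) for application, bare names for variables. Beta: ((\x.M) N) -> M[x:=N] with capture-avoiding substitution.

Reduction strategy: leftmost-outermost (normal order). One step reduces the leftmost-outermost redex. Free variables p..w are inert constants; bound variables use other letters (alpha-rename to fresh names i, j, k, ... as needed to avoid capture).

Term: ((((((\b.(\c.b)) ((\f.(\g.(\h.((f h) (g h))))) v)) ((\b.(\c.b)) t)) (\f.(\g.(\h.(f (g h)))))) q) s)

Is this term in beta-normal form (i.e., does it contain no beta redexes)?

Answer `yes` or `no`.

Answer: no

Derivation:
Term: ((((((\b.(\c.b)) ((\f.(\g.(\h.((f h) (g h))))) v)) ((\b.(\c.b)) t)) (\f.(\g.(\h.(f (g h)))))) q) s)
Found 3 beta redex(es).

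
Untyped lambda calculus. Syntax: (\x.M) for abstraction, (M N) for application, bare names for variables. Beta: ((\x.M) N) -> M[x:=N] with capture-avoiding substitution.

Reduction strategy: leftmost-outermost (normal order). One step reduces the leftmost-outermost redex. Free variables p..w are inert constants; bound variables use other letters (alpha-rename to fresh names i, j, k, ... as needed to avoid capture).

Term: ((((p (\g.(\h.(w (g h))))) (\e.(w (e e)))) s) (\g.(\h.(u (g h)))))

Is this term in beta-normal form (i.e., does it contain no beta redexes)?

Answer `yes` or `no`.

Term: ((((p (\g.(\h.(w (g h))))) (\e.(w (e e)))) s) (\g.(\h.(u (g h)))))
No beta redexes found.

Answer: yes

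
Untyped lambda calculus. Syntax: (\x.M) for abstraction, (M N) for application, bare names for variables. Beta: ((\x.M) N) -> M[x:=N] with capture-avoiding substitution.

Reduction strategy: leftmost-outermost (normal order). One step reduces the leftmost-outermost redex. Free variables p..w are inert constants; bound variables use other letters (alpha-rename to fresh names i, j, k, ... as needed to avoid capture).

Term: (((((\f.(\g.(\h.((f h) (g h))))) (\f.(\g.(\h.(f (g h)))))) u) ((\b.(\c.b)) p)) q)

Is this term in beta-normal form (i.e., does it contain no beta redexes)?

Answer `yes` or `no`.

Answer: no

Derivation:
Term: (((((\f.(\g.(\h.((f h) (g h))))) (\f.(\g.(\h.(f (g h)))))) u) ((\b.(\c.b)) p)) q)
Found 2 beta redex(es).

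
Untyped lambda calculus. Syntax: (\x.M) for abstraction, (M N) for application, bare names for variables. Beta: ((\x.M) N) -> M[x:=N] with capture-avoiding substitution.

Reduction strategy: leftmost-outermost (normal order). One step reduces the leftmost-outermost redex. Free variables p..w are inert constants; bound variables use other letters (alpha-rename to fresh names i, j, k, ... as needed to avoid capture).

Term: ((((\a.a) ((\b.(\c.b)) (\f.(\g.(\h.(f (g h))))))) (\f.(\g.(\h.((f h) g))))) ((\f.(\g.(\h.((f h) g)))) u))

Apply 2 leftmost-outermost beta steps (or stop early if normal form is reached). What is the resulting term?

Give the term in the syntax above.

Step 0: ((((\a.a) ((\b.(\c.b)) (\f.(\g.(\h.(f (g h))))))) (\f.(\g.(\h.((f h) g))))) ((\f.(\g.(\h.((f h) g)))) u))
Step 1: ((((\b.(\c.b)) (\f.(\g.(\h.(f (g h)))))) (\f.(\g.(\h.((f h) g))))) ((\f.(\g.(\h.((f h) g)))) u))
Step 2: (((\c.(\f.(\g.(\h.(f (g h)))))) (\f.(\g.(\h.((f h) g))))) ((\f.(\g.(\h.((f h) g)))) u))

Answer: (((\c.(\f.(\g.(\h.(f (g h)))))) (\f.(\g.(\h.((f h) g))))) ((\f.(\g.(\h.((f h) g)))) u))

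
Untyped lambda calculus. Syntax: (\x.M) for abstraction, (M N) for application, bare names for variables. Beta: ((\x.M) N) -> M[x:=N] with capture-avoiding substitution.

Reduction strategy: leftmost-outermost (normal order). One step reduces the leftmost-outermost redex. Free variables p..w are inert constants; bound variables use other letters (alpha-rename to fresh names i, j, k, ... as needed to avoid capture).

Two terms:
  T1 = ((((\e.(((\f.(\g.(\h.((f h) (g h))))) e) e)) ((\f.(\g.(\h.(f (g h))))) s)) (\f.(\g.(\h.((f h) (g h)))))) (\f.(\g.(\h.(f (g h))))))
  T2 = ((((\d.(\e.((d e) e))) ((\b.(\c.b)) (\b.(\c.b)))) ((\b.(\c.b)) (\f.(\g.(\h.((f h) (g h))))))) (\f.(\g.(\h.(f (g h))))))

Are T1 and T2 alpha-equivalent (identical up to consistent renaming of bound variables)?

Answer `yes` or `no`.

Term 1: ((((\e.(((\f.(\g.(\h.((f h) (g h))))) e) e)) ((\f.(\g.(\h.(f (g h))))) s)) (\f.(\g.(\h.((f h) (g h)))))) (\f.(\g.(\h.(f (g h))))))
Term 2: ((((\d.(\e.((d e) e))) ((\b.(\c.b)) (\b.(\c.b)))) ((\b.(\c.b)) (\f.(\g.(\h.((f h) (g h))))))) (\f.(\g.(\h.(f (g h))))))
Alpha-equivalence: compare structure up to binder renaming.
Result: False

Answer: no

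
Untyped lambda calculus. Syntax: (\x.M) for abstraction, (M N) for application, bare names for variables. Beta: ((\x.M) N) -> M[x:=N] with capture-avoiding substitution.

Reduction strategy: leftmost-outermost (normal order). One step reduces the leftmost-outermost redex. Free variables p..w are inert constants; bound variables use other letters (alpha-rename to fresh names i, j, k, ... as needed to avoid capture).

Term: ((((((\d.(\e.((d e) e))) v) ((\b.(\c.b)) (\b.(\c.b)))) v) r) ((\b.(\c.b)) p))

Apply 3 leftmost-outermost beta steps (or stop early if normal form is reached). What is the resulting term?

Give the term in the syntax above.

Step 0: ((((((\d.(\e.((d e) e))) v) ((\b.(\c.b)) (\b.(\c.b)))) v) r) ((\b.(\c.b)) p))
Step 1: (((((\e.((v e) e)) ((\b.(\c.b)) (\b.(\c.b)))) v) r) ((\b.(\c.b)) p))
Step 2: (((((v ((\b.(\c.b)) (\b.(\c.b)))) ((\b.(\c.b)) (\b.(\c.b)))) v) r) ((\b.(\c.b)) p))
Step 3: (((((v (\c.(\b.(\c.b)))) ((\b.(\c.b)) (\b.(\c.b)))) v) r) ((\b.(\c.b)) p))

Answer: (((((v (\c.(\b.(\c.b)))) ((\b.(\c.b)) (\b.(\c.b)))) v) r) ((\b.(\c.b)) p))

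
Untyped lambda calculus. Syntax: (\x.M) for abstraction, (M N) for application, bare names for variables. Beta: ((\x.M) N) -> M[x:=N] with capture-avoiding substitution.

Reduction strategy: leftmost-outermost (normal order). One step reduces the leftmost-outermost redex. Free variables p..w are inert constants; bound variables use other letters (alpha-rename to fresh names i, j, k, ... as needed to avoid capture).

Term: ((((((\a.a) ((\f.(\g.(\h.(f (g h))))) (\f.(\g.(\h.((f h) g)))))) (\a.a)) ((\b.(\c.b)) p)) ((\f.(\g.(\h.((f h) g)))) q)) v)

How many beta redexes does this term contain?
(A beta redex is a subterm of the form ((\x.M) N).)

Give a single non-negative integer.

Term: ((((((\a.a) ((\f.(\g.(\h.(f (g h))))) (\f.(\g.(\h.((f h) g)))))) (\a.a)) ((\b.(\c.b)) p)) ((\f.(\g.(\h.((f h) g)))) q)) v)
  Redex: ((\a.a) ((\f.(\g.(\h.(f (g h))))) (\f.(\g.(\h.((f h) g))))))
  Redex: ((\f.(\g.(\h.(f (g h))))) (\f.(\g.(\h.((f h) g)))))
  Redex: ((\b.(\c.b)) p)
  Redex: ((\f.(\g.(\h.((f h) g)))) q)
Total redexes: 4

Answer: 4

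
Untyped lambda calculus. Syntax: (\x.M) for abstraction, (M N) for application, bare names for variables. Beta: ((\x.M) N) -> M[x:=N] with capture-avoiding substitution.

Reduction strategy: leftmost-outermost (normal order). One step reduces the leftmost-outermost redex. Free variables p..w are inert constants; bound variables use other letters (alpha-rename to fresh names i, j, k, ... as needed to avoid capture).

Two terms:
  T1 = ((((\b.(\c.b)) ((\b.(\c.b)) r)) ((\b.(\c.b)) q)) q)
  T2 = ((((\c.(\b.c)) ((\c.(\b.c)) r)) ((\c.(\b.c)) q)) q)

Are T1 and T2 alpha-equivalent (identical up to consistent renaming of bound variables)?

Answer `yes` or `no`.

Answer: yes

Derivation:
Term 1: ((((\b.(\c.b)) ((\b.(\c.b)) r)) ((\b.(\c.b)) q)) q)
Term 2: ((((\c.(\b.c)) ((\c.(\b.c)) r)) ((\c.(\b.c)) q)) q)
Alpha-equivalence: compare structure up to binder renaming.
Result: True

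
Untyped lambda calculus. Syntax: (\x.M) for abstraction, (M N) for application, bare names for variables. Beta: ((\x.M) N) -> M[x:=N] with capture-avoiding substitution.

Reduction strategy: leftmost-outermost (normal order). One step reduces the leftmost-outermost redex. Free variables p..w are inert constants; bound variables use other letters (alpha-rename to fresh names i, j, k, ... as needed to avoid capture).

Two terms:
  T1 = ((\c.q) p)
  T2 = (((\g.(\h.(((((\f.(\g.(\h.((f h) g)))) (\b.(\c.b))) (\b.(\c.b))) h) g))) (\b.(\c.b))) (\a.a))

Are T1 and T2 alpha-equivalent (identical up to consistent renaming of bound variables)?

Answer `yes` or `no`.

Answer: no

Derivation:
Term 1: ((\c.q) p)
Term 2: (((\g.(\h.(((((\f.(\g.(\h.((f h) g)))) (\b.(\c.b))) (\b.(\c.b))) h) g))) (\b.(\c.b))) (\a.a))
Alpha-equivalence: compare structure up to binder renaming.
Result: False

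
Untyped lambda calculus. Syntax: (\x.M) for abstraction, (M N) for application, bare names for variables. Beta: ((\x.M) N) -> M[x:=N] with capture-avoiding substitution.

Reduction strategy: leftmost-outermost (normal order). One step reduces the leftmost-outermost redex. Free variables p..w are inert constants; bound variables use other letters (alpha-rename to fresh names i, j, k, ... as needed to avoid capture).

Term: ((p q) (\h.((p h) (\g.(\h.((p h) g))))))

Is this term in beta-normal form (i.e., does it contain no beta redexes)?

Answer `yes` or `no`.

Term: ((p q) (\h.((p h) (\g.(\h.((p h) g))))))
No beta redexes found.

Answer: yes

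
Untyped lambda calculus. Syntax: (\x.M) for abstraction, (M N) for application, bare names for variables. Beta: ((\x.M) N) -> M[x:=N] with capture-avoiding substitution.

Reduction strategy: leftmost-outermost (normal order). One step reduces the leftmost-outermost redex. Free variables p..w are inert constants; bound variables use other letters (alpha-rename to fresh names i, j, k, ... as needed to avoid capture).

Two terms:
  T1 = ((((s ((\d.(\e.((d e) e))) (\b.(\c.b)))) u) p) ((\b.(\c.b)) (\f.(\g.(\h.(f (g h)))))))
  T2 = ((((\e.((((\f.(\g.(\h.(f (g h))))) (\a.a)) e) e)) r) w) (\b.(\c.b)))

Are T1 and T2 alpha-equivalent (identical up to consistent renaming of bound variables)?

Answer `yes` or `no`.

Term 1: ((((s ((\d.(\e.((d e) e))) (\b.(\c.b)))) u) p) ((\b.(\c.b)) (\f.(\g.(\h.(f (g h)))))))
Term 2: ((((\e.((((\f.(\g.(\h.(f (g h))))) (\a.a)) e) e)) r) w) (\b.(\c.b)))
Alpha-equivalence: compare structure up to binder renaming.
Result: False

Answer: no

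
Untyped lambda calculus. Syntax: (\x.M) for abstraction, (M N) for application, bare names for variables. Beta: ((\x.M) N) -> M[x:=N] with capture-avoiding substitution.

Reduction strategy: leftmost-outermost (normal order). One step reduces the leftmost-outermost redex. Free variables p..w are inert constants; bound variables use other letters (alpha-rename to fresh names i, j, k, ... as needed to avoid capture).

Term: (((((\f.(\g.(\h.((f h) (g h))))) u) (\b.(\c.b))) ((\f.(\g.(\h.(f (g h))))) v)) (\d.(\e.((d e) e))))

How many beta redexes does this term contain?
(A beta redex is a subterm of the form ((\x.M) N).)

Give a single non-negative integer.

Term: (((((\f.(\g.(\h.((f h) (g h))))) u) (\b.(\c.b))) ((\f.(\g.(\h.(f (g h))))) v)) (\d.(\e.((d e) e))))
  Redex: ((\f.(\g.(\h.((f h) (g h))))) u)
  Redex: ((\f.(\g.(\h.(f (g h))))) v)
Total redexes: 2

Answer: 2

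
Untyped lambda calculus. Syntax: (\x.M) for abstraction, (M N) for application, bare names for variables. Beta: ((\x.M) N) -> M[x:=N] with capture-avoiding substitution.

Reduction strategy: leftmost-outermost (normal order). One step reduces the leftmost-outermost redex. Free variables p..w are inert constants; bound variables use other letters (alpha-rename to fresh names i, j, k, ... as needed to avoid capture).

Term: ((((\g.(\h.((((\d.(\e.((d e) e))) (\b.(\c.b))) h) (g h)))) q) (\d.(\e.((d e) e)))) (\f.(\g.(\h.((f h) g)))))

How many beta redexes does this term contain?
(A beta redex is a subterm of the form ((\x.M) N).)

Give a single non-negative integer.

Term: ((((\g.(\h.((((\d.(\e.((d e) e))) (\b.(\c.b))) h) (g h)))) q) (\d.(\e.((d e) e)))) (\f.(\g.(\h.((f h) g)))))
  Redex: ((\g.(\h.((((\d.(\e.((d e) e))) (\b.(\c.b))) h) (g h)))) q)
  Redex: ((\d.(\e.((d e) e))) (\b.(\c.b)))
Total redexes: 2

Answer: 2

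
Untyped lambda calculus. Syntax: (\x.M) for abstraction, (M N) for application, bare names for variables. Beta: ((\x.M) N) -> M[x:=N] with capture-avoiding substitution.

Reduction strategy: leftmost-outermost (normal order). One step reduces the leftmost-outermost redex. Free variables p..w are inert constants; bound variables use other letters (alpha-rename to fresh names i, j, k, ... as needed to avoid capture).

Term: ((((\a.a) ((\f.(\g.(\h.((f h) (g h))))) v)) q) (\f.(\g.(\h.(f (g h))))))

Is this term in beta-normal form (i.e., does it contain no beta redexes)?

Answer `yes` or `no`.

Term: ((((\a.a) ((\f.(\g.(\h.((f h) (g h))))) v)) q) (\f.(\g.(\h.(f (g h))))))
Found 2 beta redex(es).

Answer: no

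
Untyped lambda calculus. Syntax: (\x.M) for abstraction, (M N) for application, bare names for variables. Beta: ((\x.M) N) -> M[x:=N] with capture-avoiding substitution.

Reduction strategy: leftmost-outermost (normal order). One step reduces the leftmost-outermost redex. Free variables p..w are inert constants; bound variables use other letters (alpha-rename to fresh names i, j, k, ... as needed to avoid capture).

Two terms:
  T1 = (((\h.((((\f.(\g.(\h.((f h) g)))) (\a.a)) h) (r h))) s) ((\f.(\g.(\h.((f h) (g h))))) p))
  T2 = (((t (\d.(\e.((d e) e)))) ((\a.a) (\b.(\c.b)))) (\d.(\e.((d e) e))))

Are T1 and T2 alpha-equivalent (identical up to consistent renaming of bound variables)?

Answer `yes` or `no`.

Term 1: (((\h.((((\f.(\g.(\h.((f h) g)))) (\a.a)) h) (r h))) s) ((\f.(\g.(\h.((f h) (g h))))) p))
Term 2: (((t (\d.(\e.((d e) e)))) ((\a.a) (\b.(\c.b)))) (\d.(\e.((d e) e))))
Alpha-equivalence: compare structure up to binder renaming.
Result: False

Answer: no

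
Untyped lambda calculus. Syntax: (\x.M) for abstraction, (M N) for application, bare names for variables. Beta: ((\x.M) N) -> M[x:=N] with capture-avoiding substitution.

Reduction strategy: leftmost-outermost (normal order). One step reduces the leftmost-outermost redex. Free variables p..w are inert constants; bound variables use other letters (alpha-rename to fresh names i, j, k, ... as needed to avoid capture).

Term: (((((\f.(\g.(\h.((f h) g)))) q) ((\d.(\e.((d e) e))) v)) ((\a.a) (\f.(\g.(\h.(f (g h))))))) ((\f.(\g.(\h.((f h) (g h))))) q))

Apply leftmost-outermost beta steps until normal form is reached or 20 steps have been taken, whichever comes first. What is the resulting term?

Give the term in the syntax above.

Step 0: (((((\f.(\g.(\h.((f h) g)))) q) ((\d.(\e.((d e) e))) v)) ((\a.a) (\f.(\g.(\h.(f (g h))))))) ((\f.(\g.(\h.((f h) (g h))))) q))
Step 1: ((((\g.(\h.((q h) g))) ((\d.(\e.((d e) e))) v)) ((\a.a) (\f.(\g.(\h.(f (g h))))))) ((\f.(\g.(\h.((f h) (g h))))) q))
Step 2: (((\h.((q h) ((\d.(\e.((d e) e))) v))) ((\a.a) (\f.(\g.(\h.(f (g h))))))) ((\f.(\g.(\h.((f h) (g h))))) q))
Step 3: (((q ((\a.a) (\f.(\g.(\h.(f (g h))))))) ((\d.(\e.((d e) e))) v)) ((\f.(\g.(\h.((f h) (g h))))) q))
Step 4: (((q (\f.(\g.(\h.(f (g h)))))) ((\d.(\e.((d e) e))) v)) ((\f.(\g.(\h.((f h) (g h))))) q))
Step 5: (((q (\f.(\g.(\h.(f (g h)))))) (\e.((v e) e))) ((\f.(\g.(\h.((f h) (g h))))) q))
Step 6: (((q (\f.(\g.(\h.(f (g h)))))) (\e.((v e) e))) (\g.(\h.((q h) (g h)))))

Answer: (((q (\f.(\g.(\h.(f (g h)))))) (\e.((v e) e))) (\g.(\h.((q h) (g h)))))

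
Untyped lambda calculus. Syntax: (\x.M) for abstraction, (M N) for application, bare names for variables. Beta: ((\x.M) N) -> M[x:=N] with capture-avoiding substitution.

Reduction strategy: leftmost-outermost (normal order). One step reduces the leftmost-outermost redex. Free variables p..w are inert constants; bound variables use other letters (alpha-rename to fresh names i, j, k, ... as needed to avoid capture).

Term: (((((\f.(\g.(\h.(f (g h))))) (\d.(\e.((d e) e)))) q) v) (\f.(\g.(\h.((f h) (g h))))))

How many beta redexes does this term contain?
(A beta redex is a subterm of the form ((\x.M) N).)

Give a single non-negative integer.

Answer: 1

Derivation:
Term: (((((\f.(\g.(\h.(f (g h))))) (\d.(\e.((d e) e)))) q) v) (\f.(\g.(\h.((f h) (g h))))))
  Redex: ((\f.(\g.(\h.(f (g h))))) (\d.(\e.((d e) e))))
Total redexes: 1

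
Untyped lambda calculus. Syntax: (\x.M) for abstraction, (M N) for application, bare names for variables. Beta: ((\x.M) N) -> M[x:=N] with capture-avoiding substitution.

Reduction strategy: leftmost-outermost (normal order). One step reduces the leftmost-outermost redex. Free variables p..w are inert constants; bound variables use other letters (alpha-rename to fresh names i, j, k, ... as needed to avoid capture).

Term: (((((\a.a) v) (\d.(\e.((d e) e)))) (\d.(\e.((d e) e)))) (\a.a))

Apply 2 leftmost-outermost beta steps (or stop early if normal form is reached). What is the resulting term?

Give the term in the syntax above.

Step 0: (((((\a.a) v) (\d.(\e.((d e) e)))) (\d.(\e.((d e) e)))) (\a.a))
Step 1: (((v (\d.(\e.((d e) e)))) (\d.(\e.((d e) e)))) (\a.a))
Step 2: (normal form reached)

Answer: (((v (\d.(\e.((d e) e)))) (\d.(\e.((d e) e)))) (\a.a))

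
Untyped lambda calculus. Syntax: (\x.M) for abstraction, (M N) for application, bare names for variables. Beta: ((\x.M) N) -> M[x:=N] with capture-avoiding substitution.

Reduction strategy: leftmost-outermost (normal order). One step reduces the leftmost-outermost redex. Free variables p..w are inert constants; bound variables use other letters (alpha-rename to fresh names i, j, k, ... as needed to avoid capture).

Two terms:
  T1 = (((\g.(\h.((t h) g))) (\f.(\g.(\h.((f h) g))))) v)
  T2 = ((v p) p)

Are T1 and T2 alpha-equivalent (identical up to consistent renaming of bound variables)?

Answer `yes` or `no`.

Answer: no

Derivation:
Term 1: (((\g.(\h.((t h) g))) (\f.(\g.(\h.((f h) g))))) v)
Term 2: ((v p) p)
Alpha-equivalence: compare structure up to binder renaming.
Result: False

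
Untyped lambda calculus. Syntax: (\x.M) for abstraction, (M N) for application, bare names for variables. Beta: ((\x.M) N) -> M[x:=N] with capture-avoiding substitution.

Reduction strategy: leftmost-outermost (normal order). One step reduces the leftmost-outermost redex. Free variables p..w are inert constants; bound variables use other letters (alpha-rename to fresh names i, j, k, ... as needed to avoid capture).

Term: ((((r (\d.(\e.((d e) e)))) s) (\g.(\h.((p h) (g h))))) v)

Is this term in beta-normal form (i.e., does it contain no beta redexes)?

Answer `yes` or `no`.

Term: ((((r (\d.(\e.((d e) e)))) s) (\g.(\h.((p h) (g h))))) v)
No beta redexes found.

Answer: yes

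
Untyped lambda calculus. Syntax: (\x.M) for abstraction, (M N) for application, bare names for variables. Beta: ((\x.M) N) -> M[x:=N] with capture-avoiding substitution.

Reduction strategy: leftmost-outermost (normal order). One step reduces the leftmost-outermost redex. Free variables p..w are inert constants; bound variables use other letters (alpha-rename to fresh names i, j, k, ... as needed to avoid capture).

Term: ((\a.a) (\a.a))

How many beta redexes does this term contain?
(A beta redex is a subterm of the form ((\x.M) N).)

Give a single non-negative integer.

Term: ((\a.a) (\a.a))
  Redex: ((\a.a) (\a.a))
Total redexes: 1

Answer: 1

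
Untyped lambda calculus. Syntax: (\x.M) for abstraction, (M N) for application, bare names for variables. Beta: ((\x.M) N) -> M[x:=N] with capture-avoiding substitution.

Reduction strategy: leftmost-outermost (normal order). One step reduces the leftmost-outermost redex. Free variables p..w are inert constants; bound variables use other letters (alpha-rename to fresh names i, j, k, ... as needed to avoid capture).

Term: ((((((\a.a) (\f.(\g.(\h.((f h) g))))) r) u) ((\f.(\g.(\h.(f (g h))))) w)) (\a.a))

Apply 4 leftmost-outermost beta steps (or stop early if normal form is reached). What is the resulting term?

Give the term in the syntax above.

Step 0: ((((((\a.a) (\f.(\g.(\h.((f h) g))))) r) u) ((\f.(\g.(\h.(f (g h))))) w)) (\a.a))
Step 1: (((((\f.(\g.(\h.((f h) g)))) r) u) ((\f.(\g.(\h.(f (g h))))) w)) (\a.a))
Step 2: ((((\g.(\h.((r h) g))) u) ((\f.(\g.(\h.(f (g h))))) w)) (\a.a))
Step 3: (((\h.((r h) u)) ((\f.(\g.(\h.(f (g h))))) w)) (\a.a))
Step 4: (((r ((\f.(\g.(\h.(f (g h))))) w)) u) (\a.a))

Answer: (((r ((\f.(\g.(\h.(f (g h))))) w)) u) (\a.a))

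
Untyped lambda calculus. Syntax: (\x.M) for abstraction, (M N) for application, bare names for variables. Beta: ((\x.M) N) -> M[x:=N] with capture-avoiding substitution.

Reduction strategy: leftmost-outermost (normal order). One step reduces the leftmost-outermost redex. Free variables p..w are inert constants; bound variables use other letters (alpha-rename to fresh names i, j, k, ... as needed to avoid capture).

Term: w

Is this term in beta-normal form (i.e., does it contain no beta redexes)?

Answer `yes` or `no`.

Term: w
No beta redexes found.

Answer: yes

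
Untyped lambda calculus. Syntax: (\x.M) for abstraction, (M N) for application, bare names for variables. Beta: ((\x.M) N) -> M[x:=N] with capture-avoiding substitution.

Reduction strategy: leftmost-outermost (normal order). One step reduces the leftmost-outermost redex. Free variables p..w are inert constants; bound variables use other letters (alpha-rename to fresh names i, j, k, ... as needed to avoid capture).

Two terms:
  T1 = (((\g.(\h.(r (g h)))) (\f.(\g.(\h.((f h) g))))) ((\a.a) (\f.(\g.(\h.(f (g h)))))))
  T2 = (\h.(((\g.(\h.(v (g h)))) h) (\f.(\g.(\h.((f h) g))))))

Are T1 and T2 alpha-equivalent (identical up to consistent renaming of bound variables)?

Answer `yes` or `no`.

Answer: no

Derivation:
Term 1: (((\g.(\h.(r (g h)))) (\f.(\g.(\h.((f h) g))))) ((\a.a) (\f.(\g.(\h.(f (g h)))))))
Term 2: (\h.(((\g.(\h.(v (g h)))) h) (\f.(\g.(\h.((f h) g))))))
Alpha-equivalence: compare structure up to binder renaming.
Result: False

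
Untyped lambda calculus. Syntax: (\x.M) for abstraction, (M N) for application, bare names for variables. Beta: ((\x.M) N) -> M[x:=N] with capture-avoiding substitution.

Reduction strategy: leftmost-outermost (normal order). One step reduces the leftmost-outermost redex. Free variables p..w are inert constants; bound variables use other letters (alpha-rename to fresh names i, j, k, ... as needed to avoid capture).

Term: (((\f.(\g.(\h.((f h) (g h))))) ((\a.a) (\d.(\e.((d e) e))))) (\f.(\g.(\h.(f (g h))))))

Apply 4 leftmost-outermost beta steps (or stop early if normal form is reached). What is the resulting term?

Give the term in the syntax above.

Answer: (\h.((\e.((h e) e)) ((\f.(\g.(\h.(f (g h))))) h)))

Derivation:
Step 0: (((\f.(\g.(\h.((f h) (g h))))) ((\a.a) (\d.(\e.((d e) e))))) (\f.(\g.(\h.(f (g h))))))
Step 1: ((\g.(\h.((((\a.a) (\d.(\e.((d e) e)))) h) (g h)))) (\f.(\g.(\h.(f (g h))))))
Step 2: (\h.((((\a.a) (\d.(\e.((d e) e)))) h) ((\f.(\g.(\h.(f (g h))))) h)))
Step 3: (\h.(((\d.(\e.((d e) e))) h) ((\f.(\g.(\h.(f (g h))))) h)))
Step 4: (\h.((\e.((h e) e)) ((\f.(\g.(\h.(f (g h))))) h)))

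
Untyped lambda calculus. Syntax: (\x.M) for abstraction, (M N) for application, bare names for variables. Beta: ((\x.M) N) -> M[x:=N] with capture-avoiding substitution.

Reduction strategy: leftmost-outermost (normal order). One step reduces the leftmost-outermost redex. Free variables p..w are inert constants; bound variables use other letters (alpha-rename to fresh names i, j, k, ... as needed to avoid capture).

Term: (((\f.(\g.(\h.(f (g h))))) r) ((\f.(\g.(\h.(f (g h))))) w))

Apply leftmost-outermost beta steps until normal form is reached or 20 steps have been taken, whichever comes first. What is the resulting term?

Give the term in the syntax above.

Answer: (\h.(r (\i.(w (h i)))))

Derivation:
Step 0: (((\f.(\g.(\h.(f (g h))))) r) ((\f.(\g.(\h.(f (g h))))) w))
Step 1: ((\g.(\h.(r (g h)))) ((\f.(\g.(\h.(f (g h))))) w))
Step 2: (\h.(r (((\f.(\g.(\h.(f (g h))))) w) h)))
Step 3: (\h.(r ((\g.(\h.(w (g h)))) h)))
Step 4: (\h.(r (\i.(w (h i)))))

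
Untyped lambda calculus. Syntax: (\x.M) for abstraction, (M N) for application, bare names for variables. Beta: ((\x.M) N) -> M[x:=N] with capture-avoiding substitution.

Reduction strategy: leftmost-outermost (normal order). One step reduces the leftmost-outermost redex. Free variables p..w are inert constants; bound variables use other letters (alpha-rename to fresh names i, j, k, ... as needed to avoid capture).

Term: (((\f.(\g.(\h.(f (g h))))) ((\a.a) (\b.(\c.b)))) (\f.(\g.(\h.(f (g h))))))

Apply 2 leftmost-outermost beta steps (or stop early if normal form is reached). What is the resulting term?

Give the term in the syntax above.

Answer: (\h.(((\a.a) (\b.(\c.b))) ((\f.(\g.(\h.(f (g h))))) h)))

Derivation:
Step 0: (((\f.(\g.(\h.(f (g h))))) ((\a.a) (\b.(\c.b)))) (\f.(\g.(\h.(f (g h))))))
Step 1: ((\g.(\h.(((\a.a) (\b.(\c.b))) (g h)))) (\f.(\g.(\h.(f (g h))))))
Step 2: (\h.(((\a.a) (\b.(\c.b))) ((\f.(\g.(\h.(f (g h))))) h)))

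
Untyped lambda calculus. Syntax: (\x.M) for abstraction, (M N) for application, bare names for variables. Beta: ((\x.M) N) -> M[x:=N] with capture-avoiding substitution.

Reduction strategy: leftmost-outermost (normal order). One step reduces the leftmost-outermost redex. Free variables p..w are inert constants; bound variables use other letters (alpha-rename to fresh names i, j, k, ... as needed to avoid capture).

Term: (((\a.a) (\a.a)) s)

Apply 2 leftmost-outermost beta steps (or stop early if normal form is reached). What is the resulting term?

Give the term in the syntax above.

Step 0: (((\a.a) (\a.a)) s)
Step 1: ((\a.a) s)
Step 2: s

Answer: s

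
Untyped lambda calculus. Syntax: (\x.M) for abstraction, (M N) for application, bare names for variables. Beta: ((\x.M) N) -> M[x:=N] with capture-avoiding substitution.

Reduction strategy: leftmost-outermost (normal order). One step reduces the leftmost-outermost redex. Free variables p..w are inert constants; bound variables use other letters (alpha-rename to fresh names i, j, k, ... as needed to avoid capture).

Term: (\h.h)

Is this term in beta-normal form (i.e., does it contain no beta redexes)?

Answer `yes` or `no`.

Term: (\h.h)
No beta redexes found.

Answer: yes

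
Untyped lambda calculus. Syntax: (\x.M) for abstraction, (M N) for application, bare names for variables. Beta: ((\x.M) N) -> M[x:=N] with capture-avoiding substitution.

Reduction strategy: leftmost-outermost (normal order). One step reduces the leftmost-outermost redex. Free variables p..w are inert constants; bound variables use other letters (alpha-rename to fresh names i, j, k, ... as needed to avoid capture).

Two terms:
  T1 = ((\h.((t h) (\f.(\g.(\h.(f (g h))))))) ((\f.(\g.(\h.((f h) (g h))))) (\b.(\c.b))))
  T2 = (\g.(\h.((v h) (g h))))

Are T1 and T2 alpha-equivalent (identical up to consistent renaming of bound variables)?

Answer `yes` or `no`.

Answer: no

Derivation:
Term 1: ((\h.((t h) (\f.(\g.(\h.(f (g h))))))) ((\f.(\g.(\h.((f h) (g h))))) (\b.(\c.b))))
Term 2: (\g.(\h.((v h) (g h))))
Alpha-equivalence: compare structure up to binder renaming.
Result: False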